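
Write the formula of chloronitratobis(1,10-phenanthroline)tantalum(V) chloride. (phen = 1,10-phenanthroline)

[TaCl(NO3)(phen)2]Cl3

Ligands: 2 1,10-phenanthroline (phen, neutral), 1 nitrato (NO3, -1), 1 chloro (Cl, -1). Ligand charge sum = -2.
With Ta in oxidation state +5, the complex ion is [Ta...]^3+.
Charge balance with chloride (-1) requires 1 complex ion per 3 chloride.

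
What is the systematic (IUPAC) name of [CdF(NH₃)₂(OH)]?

There is no counter-ion, so the complex is neutral overall.
Ligand charges: 2×ammine (neutral), 1×hydroxo (-1 each), 1×fluoro (-1 each); total -2. So Cd + (-2) = 0, giving Cd = +2.
Ligands are named alphabetically: ammine before fluoro before hydroxo.

diamminefluorohydroxocadmium(II)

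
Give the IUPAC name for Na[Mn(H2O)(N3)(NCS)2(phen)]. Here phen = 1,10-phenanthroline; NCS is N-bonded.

sodium aquaazidodiisothiocyanato(1,10-phenanthroline)manganate(II)

The 1 sodium counter-ion carries a total charge of +1, so each complex ion is 1−.
Ligand charges: 1×1,10-phenanthroline (neutral), 1×azido (-1 each), 2×isothiocyanato (-1 each), 1×aqua (neutral); total -3. So Mn + (-3) = 1−, giving Mn = +2.
The complex ion is anionic, so manganese takes the -ate form manganate(II).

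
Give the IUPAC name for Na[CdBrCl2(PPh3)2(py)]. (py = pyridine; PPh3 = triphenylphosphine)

The 1 sodium counter-ion carries a total charge of +1, so each complex ion is 1−.
Ligand charges: 2×chloro (-1 each), 1×bromo (-1 each), 1×pyridine (neutral), 2×triphenylphosphine (neutral); total -3. So Cd + (-3) = 1−, giving Cd = +2.
Ligands are named alphabetically: bromo before chloro before pyridine before triphenylphosphine.
The complex ion is anionic, so cadmium takes the -ate form cadmate(II).

sodium bromodichloro(pyridine)bis(triphenylphosphine)cadmate(II)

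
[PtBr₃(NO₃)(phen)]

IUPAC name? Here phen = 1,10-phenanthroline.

tribromonitrato(1,10-phenanthroline)platinum(IV)

There is no counter-ion, so the complex is neutral overall.
Ligand charges: 1×nitrato (-1 each), 3×bromo (-1 each), 1×1,10-phenanthroline (neutral); total -4. So Pt + (-4) = 0, giving Pt = +4.
Ligands are named alphabetically: bromo before nitrato before phenanthroline.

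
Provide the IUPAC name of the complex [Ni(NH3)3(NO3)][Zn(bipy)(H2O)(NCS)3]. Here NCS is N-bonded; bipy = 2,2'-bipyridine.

Zinc is always +2 in its complexes; the anion's ligand charges sum to -3, so the complex anion is 1−.
A 1:1 salt means the cation carries the equal and opposite charge, 1+.
Cation: ligand charges sum to -1; for the ion to be 1+, Ni = +2.

triamminenitratonickel(II) aqua(2,2'-bipyridine)triisothiocyanatozincate(II)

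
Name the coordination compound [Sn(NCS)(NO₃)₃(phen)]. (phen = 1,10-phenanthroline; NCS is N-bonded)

There is no counter-ion, so the complex is neutral overall.
Ligand charges: 1×1,10-phenanthroline (neutral), 1×isothiocyanato (-1 each), 3×nitrato (-1 each); total -4. So Sn + (-4) = 0, giving Sn = +4.
Ligands are named alphabetically: isothiocyanato before nitrato before phenanthroline.

isothiocyanatotrinitrato(1,10-phenanthroline)tin(IV)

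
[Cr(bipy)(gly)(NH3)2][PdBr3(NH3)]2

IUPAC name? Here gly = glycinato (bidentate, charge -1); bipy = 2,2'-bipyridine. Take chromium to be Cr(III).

diammine(2,2'-bipyridine)(glycinato)chromium(III) amminetribromopalladate(II)

Both ions are complex: the cation is named first with the plain metal name, the anion second with the -ate form; each ion's ligands are alphabetised independently.
Cr is given as +3; the cation's ligand charges sum to -1, so the complex cation is 2+.
With 2 anions per cation, each anion must be 2/2 = 1−.
Anion: ligand charges sum to -3; for the ion to be 1−, Pd = +2.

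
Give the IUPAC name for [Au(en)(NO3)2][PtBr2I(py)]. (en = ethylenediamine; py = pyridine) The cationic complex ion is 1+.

The complex cation is given as 1+; its ligand charges sum to -2, so Au = +3.
A 1:1 salt means the anion carries the equal and opposite charge, 1−.
Anion: ligand charges sum to -3; for the ion to be 1−, Pt = +2.

(ethylenediamine)dinitratogold(III) dibromoiodo(pyridine)platinate(II)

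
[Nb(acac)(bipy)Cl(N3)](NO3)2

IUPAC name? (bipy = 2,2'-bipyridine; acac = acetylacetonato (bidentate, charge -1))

The 2 nitrate counter-ions carry a total charge of -2, so each complex ion is 2+.
Ligand charges: 1×2,2'-bipyridine (neutral), 1×azido (-1 each), 1×acetylacetonato (-1 each), 1×chloro (-1 each); total -3. So Nb + (-3) = 2+, giving Nb = +5.
Ligands are named alphabetically: acetylacetonato before azido before bipyridine before chloro.

(acetylacetonato)azido(2,2'-bipyridine)chloroniobium(V) nitrate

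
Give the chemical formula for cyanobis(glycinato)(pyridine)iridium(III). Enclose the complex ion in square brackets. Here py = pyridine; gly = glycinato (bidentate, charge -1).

Ligands: 1 pyridine (py, neutral), 2 glycinato (gly, -1), 1 cyano (CN, -1). Ligand charge sum = -3.
With Ir in oxidation state +3, the complex ion is [Ir...].

[Ir(CN)(gly)2(py)]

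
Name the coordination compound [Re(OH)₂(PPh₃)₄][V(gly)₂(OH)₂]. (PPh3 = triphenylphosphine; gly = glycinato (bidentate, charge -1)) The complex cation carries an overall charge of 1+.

dihydroxotetrakis(triphenylphosphine)rhenium(III) bis(glycinato)dihydroxovanadate(III)

Both ions are complex: the cation is named first with the plain metal name, the anion second with the -ate form; each ion's ligands are alphabetised independently.
The complex cation is given as 1+; its ligand charges sum to -2, so Re = +3.
A 1:1 salt means the anion carries the equal and opposite charge, 1−.
Anion: ligand charges sum to -4; for the ion to be 1−, V = +3.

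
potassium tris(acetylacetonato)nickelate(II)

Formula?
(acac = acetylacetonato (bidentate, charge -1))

K[Ni(acac)3]

Ligands: 3 acetylacetonato (acac, -1). Ligand charge sum = -3.
With Ni in oxidation state +2, the complex ion is [Ni...]^1−.
Charge balance with potassium (+1) requires 1 complex ion per 1 potassium.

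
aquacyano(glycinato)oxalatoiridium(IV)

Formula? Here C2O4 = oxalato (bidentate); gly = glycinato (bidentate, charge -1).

Ligands: 1 oxalato (C2O4, -2), 1 aqua (H2O, neutral), 1 cyano (CN, -1), 1 glycinato (gly, -1). Ligand charge sum = -4.
With Ir in oxidation state +4, the complex ion is [Ir...].

[Ir(C2O4)(CN)(gly)(H2O)]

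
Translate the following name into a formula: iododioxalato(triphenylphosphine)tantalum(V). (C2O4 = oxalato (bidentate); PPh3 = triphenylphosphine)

Ligands: 2 oxalato (C2O4, -2), 1 iodo (I, -1), 1 triphenylphosphine (PPh3, neutral). Ligand charge sum = -5.
With Ta in oxidation state +5, the complex ion is [Ta...].

[Ta(C2O4)2I(PPh3)]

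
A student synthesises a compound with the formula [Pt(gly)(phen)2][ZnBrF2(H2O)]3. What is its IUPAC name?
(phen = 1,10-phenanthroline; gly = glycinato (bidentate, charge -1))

Zinc is always +2 in its complexes; the anion's ligand charges sum to -3, so the complex anion is 1−.
With 3 anions per cation, the cation must be 3×1 = 3+.
Cation: ligand charges sum to -1; for the ion to be 3+, Pt = +4.

(glycinato)bis(1,10-phenanthroline)platinum(IV) aquabromodifluorozincate(II)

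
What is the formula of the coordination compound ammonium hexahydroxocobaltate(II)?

(NH4)4[Co(OH)6]

Ligands: 6 hydroxo (OH, -1). Ligand charge sum = -6.
With Co in oxidation state +2, the complex ion is [Co...]^4−.
Charge balance with ammonium (+1) requires 1 complex ion per 4 ammonium.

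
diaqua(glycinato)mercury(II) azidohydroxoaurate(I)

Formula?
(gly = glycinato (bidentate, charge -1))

[Hg(gly)(H2O)2][Au(N3)(OH)]

Cation [Hg…]: ligand charges -1, Hg(II) ⇒ ion charge 1+.
Anion [Au…]: ligand charges -2, Au(I) ⇒ ion charge 1−.
One 1+ cation balances one 1− anion.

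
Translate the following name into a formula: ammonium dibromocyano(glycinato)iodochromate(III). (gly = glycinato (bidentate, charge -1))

(NH4)2[CrBr2(CN)(gly)I]

Ligands: 1 glycinato (gly, -1), 1 cyano (CN, -1), 2 bromo (Br, -1), 1 iodo (I, -1). Ligand charge sum = -5.
With Cr in oxidation state +3, the complex ion is [Cr...]^2−.
Charge balance with ammonium (+1) requires 1 complex ion per 2 ammonium.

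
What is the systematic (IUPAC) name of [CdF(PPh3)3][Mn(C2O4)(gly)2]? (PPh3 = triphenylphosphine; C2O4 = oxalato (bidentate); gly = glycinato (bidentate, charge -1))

fluorotris(triphenylphosphine)cadmium(II) bis(glycinato)oxalatomanganate(III)

Cadmium is always +2 in its complexes; the cation's ligand charges sum to -1, so the complex cation is 1+.
A 1:1 salt means the anion carries the equal and opposite charge, 1−.
Anion: ligand charges sum to -4; for the ion to be 1−, Mn = +3.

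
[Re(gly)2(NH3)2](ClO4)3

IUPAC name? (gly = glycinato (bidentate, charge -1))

The 3 perchlorate counter-ions carry a total charge of -3, so each complex ion is 3+.
Ligand charges: 2×glycinato (-1 each), 2×ammine (neutral); total -2. So Re + (-2) = 3+, giving Re = +5.
Ligands are named alphabetically: ammine before glycinato.

diamminebis(glycinato)rhenium(V) perchlorate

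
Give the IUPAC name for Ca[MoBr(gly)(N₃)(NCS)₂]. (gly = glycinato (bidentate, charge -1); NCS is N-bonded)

The 1 calcium counter-ion carries a total charge of +2, so each complex ion is 2−.
Ligand charges: 1×bromo (-1 each), 1×azido (-1 each), 1×glycinato (-1 each), 2×isothiocyanato (-1 each); total -5. So Mo + (-5) = 2−, giving Mo = +3.
The complex ion is anionic, so molybdenum takes the -ate form molybdate(III).

calcium azidobromo(glycinato)diisothiocyanatomolybdate(III)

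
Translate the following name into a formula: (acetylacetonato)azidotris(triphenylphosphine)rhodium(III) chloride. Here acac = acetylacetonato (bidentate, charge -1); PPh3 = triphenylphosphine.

[Rh(acac)(N3)(PPh3)3]Cl

Ligands: 1 acetylacetonato (acac, -1), 3 triphenylphosphine (PPh3, neutral), 1 azido (N3, -1). Ligand charge sum = -2.
With Rh in oxidation state +3, the complex ion is [Rh...]^1+.
Charge balance with chloride (-1) requires 1 complex ion per 1 chloride.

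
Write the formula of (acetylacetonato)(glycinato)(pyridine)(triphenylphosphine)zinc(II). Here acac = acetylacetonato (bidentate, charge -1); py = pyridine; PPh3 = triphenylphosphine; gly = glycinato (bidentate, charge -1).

[Zn(acac)(gly)(PPh3)(py)]

Ligands: 1 acetylacetonato (acac, -1), 1 pyridine (py, neutral), 1 triphenylphosphine (PPh3, neutral), 1 glycinato (gly, -1). Ligand charge sum = -2.
With Zn in oxidation state +2, the complex ion is [Zn...].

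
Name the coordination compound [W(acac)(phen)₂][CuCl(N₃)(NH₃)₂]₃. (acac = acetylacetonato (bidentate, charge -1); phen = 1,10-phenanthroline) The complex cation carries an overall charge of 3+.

(acetylacetonato)bis(1,10-phenanthroline)tungsten(IV) diammineazidochlorocuprate(I)

Both ions are complex: the cation is named first with the plain metal name, the anion second with the -ate form; each ion's ligands are alphabetised independently.
The complex cation is given as 3+; its ligand charges sum to -1, so W = +4.
With 3 anions per cation, each anion must be 3/3 = 1−.
Anion: ligand charges sum to -2; for the ion to be 1−, Cu = +1.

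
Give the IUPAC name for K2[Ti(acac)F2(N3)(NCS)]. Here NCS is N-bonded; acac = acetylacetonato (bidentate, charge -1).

potassium (acetylacetonato)azidodifluoroisothiocyanatotitanate(III)

The 2 potassium counter-ions carry a total charge of +2, so each complex ion is 2−.
Ligand charges: 1×azido (-1 each), 1×isothiocyanato (-1 each), 1×acetylacetonato (-1 each), 2×fluoro (-1 each); total -5. So Ti + (-5) = 2−, giving Ti = +3.
The complex ion is anionic, so titanium takes the -ate form titanate(III).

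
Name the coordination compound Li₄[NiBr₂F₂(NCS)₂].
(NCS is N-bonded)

lithium dibromodifluorodiisothiocyanatonickelate(II)

The 4 lithium counter-ions carry a total charge of +4, so each complex ion is 4−.
Ligand charges: 2×isothiocyanato (-1 each), 2×bromo (-1 each), 2×fluoro (-1 each); total -6. So Ni + (-6) = 4−, giving Ni = +2.
Ligands are named alphabetically: bromo before fluoro before isothiocyanato.
The complex ion is anionic, so nickel takes the -ate form nickelate(II).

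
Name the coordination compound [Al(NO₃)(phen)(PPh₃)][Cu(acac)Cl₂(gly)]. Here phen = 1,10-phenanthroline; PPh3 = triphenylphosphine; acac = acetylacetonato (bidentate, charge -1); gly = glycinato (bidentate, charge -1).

Aluminium is always +3 in its complexes; the cation's ligand charges sum to -1, so the complex cation is 2+.
A 1:1 salt means the anion carries the equal and opposite charge, 2−.
Anion: ligand charges sum to -4; for the ion to be 2−, Cu = +2.

nitrato(1,10-phenanthroline)(triphenylphosphine)aluminium(III) (acetylacetonato)dichloro(glycinato)cuprate(II)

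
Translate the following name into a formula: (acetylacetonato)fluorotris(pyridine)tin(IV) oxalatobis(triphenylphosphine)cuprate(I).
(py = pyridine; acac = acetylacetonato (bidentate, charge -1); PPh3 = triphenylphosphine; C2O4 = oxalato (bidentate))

Cation [Sn…]: ligand charges -2, Sn(IV) ⇒ ion charge 2+.
Anion [Cu…]: ligand charges -2, Cu(I) ⇒ ion charge 1−.
One 2+ cation requires 2 of the 1− anion.

[Sn(acac)F(py)3][Cu(C2O4)(PPh3)2]2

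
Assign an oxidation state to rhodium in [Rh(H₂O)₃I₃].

+3

No counter-ion: the bracketed complex is neutral.
Ligand charges: 3×I = -3; 3×H2O neutral; sum -3.
Rh + (-3) = 0 ⇒ Rh is +3.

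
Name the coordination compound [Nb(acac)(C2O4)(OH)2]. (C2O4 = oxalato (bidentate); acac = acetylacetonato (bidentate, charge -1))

(acetylacetonato)dihydroxooxalatoniobium(V)

There is no counter-ion, so the complex is neutral overall.
Ligand charges: 2×hydroxo (-1 each), 1×oxalato (-2 each), 1×acetylacetonato (-1 each); total -5. So Nb + (-5) = 0, giving Nb = +5.
Ligands are named alphabetically: acetylacetonato before hydroxo before oxalato.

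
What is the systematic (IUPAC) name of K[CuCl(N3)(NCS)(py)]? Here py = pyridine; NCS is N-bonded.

The 1 potassium counter-ion carries a total charge of +1, so each complex ion is 1−.
Ligand charges: 1×chloro (-1 each), 1×pyridine (neutral), 1×isothiocyanato (-1 each), 1×azido (-1 each); total -3. So Cu + (-3) = 1−, giving Cu = +2.
Ligands are named alphabetically: azido before chloro before isothiocyanato before pyridine.
The complex ion is anionic, so copper takes the -ate form cuprate(II).

potassium azidochloroisothiocyanato(pyridine)cuprate(II)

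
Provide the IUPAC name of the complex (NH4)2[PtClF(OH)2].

ammonium chlorofluorodihydroxoplatinate(II)

The 2 ammonium counter-ions carry a total charge of +2, so each complex ion is 2−.
Ligand charges: 2×hydroxo (-1 each), 1×fluoro (-1 each), 1×chloro (-1 each); total -4. So Pt + (-4) = 2−, giving Pt = +2.
Ligands are named alphabetically: chloro before fluoro before hydroxo.
The complex ion is anionic, so platinum takes the -ate form platinate(II).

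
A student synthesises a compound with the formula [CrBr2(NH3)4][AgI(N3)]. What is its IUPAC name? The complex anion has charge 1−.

tetraamminedibromochromium(III) azidoiodoargentate(I)

The complex anion is given as 1−; its ligand charges sum to -2, so Ag = +1.
A 1:1 salt means the cation carries the equal and opposite charge, 1+.
Cation: ligand charges sum to -2; for the ion to be 1+, Cr = +3.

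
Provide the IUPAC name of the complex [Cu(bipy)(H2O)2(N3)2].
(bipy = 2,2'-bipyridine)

diaquadiazido(2,2'-bipyridine)copper(II)

There is no counter-ion, so the complex is neutral overall.
Ligand charges: 2×azido (-1 each), 2×aqua (neutral), 1×2,2'-bipyridine (neutral); total -2. So Cu + (-2) = 0, giving Cu = +2.
Ligands are named alphabetically: aqua before azido before bipyridine.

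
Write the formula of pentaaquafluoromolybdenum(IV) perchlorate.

Ligands: 1 fluoro (F, -1), 5 aqua (H2O, neutral). Ligand charge sum = -1.
Charge balance with perchlorate (-1) requires 1 complex ion per 3 perchlorate.

[MoF(H2O)5](ClO4)3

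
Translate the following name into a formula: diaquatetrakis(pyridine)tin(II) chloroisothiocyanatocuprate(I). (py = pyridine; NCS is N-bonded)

Cation [Sn…]: ligand charges 0, Sn(II) ⇒ ion charge 2+.
Anion [Cu…]: ligand charges -2, Cu(I) ⇒ ion charge 1−.

[Sn(H2O)2(py)4][CuCl(NCS)]2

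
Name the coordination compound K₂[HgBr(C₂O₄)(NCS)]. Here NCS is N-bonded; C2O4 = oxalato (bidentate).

The 2 potassium counter-ions carry a total charge of +2, so each complex ion is 2−.
Ligand charges: 1×bromo (-1 each), 1×isothiocyanato (-1 each), 1×oxalato (-2 each); total -4. So Hg + (-4) = 2−, giving Hg = +2.
The complex ion is anionic, so mercury takes the -ate form mercurate(II).

potassium bromoisothiocyanatooxalatomercurate(II)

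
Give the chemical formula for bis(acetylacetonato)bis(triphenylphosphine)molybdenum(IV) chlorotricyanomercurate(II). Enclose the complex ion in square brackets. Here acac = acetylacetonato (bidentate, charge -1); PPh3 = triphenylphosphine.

[Mo(acac)2(PPh3)2][HgCl(CN)3]

Cation [Mo…]: ligand charges -2, Mo(IV) ⇒ ion charge 2+.
Anion [Hg…]: ligand charges -4, Hg(II) ⇒ ion charge 2−.
One 2+ cation balances one 2− anion.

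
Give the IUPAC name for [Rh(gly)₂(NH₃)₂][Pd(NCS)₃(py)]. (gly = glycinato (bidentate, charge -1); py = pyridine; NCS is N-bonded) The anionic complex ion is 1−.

Both ions are complex: the cation is named first with the plain metal name, the anion second with the -ate form; each ion's ligands are alphabetised independently.
The complex anion is given as 1−; its ligand charges sum to -3, so Pd = +2.
A 1:1 salt means the cation carries the equal and opposite charge, 1+.
Cation: ligand charges sum to -2; for the ion to be 1+, Rh = +3.

diamminebis(glycinato)rhodium(III) triisothiocyanato(pyridine)palladate(II)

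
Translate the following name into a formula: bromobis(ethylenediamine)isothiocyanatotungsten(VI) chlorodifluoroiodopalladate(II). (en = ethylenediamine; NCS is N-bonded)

[WBr(en)2(NCS)][PdClF2I]2

Cation [W…]: ligand charges -2, W(VI) ⇒ ion charge 4+.
Anion [Pd…]: ligand charges -4, Pd(II) ⇒ ion charge 2−.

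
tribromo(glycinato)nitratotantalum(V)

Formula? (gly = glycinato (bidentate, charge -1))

[TaBr3(gly)(NO3)]

Ligands: 1 glycinato (gly, -1), 3 bromo (Br, -1), 1 nitrato (NO3, -1). Ligand charge sum = -5.
With Ta in oxidation state +5, the complex ion is [Ta...].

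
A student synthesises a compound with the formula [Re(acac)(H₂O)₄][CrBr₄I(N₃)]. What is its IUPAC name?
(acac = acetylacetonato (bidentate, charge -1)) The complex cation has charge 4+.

(acetylacetonato)tetraaquarhenium(V) azidotetrabromoiodochromate(II)

The complex cation is given as 4+; its ligand charges sum to -1, so Re = +5.
A 1:1 salt means the anion carries the equal and opposite charge, 4−.
Anion: ligand charges sum to -6; for the ion to be 4−, Cr = +2.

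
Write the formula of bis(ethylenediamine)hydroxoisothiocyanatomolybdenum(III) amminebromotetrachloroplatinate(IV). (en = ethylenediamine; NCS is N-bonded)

Cation [Mo…]: ligand charges -2, Mo(III) ⇒ ion charge 1+.
Anion [Pt…]: ligand charges -5, Pt(IV) ⇒ ion charge 1−.

[Mo(en)2(NCS)(OH)][PtBrCl4(NH3)]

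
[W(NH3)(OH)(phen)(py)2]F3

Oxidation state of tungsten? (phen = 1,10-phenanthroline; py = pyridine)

+4

3 fluoride outside the brackets (-1 each) → the complex ion is 3+.
Ligand charges: 1×OH = -1; 1×NH3 neutral; 1×phen neutral; 2×py neutral; sum -1.
W + (-1) = 3+ ⇒ W is +4.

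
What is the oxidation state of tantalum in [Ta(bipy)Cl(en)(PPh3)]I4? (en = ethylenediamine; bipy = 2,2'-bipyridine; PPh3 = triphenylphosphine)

4 iodide outside the brackets (-1 each) → the complex ion is 4+.
Ligand charges: 1×en neutral; 1×bipy neutral; 1×PPh3 neutral; 1×Cl = -1; sum -1.
Ta + (-1) = 4+ ⇒ Ta is +5.

+5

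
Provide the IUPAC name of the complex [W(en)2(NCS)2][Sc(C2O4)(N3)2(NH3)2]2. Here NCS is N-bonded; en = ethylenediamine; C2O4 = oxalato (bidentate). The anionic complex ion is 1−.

The complex anion is given as 1−; its ligand charges sum to -4, so Sc = +3.
With 2 anions per cation, the cation must be 2×1 = 2+.
Cation: ligand charges sum to -2; for the ion to be 2+, W = +4.

bis(ethylenediamine)diisothiocyanatotungsten(IV) diamminediazidooxalatoscandate(III)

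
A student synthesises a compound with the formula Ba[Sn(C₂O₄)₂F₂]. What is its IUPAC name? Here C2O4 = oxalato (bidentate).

barium difluorodioxalatostannate(IV)

The 1 barium counter-ion carries a total charge of +2, so each complex ion is 2−.
Ligand charges: 2×fluoro (-1 each), 2×oxalato (-2 each); total -6. So Sn + (-6) = 2−, giving Sn = +4.
The complex ion is anionic, so tin takes the -ate form stannate(IV).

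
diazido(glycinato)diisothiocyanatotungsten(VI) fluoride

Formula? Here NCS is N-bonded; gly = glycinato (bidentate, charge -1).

Ligands: 2 isothiocyanato (NCS, -1), 2 azido (N3, -1), 1 glycinato (gly, -1). Ligand charge sum = -5.
With W in oxidation state +6, the complex ion is [W...]^1+.
Charge balance with fluoride (-1) requires 1 complex ion per 1 fluoride.

[W(gly)(N3)2(NCS)2]F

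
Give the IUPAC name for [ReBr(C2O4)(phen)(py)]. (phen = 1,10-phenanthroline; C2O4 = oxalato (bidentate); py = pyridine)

There is no counter-ion, so the complex is neutral overall.
Ligand charges: 1×bromo (-1 each), 1×1,10-phenanthroline (neutral), 1×oxalato (-2 each), 1×pyridine (neutral); total -3. So Re + (-3) = 0, giving Re = +3.
Ligands are named alphabetically: bromo before oxalato before phenanthroline before pyridine.

bromooxalato(1,10-phenanthroline)(pyridine)rhenium(III)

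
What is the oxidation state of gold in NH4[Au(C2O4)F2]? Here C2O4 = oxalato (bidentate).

1 ammonium outside the brackets (+1 each) → the complex ion is 1−.
Ligand charges: 2×F = -2; 1×C2O4 = -2; sum -4.
Au + (-4) = 1− ⇒ Au is +3.

+3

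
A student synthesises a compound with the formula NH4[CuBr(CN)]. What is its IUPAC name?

ammonium bromocyanocuprate(I)

The 1 ammonium counter-ion carries a total charge of +1, so each complex ion is 1−.
Ligand charges: 1×bromo (-1 each), 1×cyano (-1 each); total -2. So Cu + (-2) = 1−, giving Cu = +1.
The complex ion is anionic, so copper takes the -ate form cuprate(I).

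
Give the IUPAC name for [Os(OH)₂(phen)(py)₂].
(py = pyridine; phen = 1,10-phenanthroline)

dihydroxo(1,10-phenanthroline)bis(pyridine)osmium(II)

There is no counter-ion, so the complex is neutral overall.
Ligand charges: 2×hydroxo (-1 each), 2×pyridine (neutral), 1×1,10-phenanthroline (neutral); total -2. So Os + (-2) = 0, giving Os = +2.
Ligands are named alphabetically: hydroxo before phenanthroline before pyridine.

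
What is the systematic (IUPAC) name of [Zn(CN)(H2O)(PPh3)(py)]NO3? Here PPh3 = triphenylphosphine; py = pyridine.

aquacyano(pyridine)(triphenylphosphine)zinc(II) nitrate

The 1 nitrate counter-ion carries a total charge of -1, so each complex ion is 1+.
Ligand charges: 1×aqua (neutral), 1×triphenylphosphine (neutral), 1×pyridine (neutral), 1×cyano (-1 each); total -1. So Zn + (-1) = 1+, giving Zn = +2.
Ligands are named alphabetically: aqua before cyano before pyridine before triphenylphosphine.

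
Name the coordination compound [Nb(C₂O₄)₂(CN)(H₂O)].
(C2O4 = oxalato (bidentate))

aquacyanodioxalatoniobium(V)

There is no counter-ion, so the complex is neutral overall.
Ligand charges: 1×aqua (neutral), 2×oxalato (-2 each), 1×cyano (-1 each); total -5. So Nb + (-5) = 0, giving Nb = +5.
Ligands are named alphabetically: aqua before cyano before oxalato.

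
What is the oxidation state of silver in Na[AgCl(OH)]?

1 sodium outside the brackets (+1 each) → the complex ion is 1−.
Ligand charges: 1×OH = -1; 1×Cl = -1; sum -2.
Ag + (-2) = 1− ⇒ Ag is +1.

+1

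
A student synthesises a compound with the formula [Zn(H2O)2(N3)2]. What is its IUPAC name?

There is no counter-ion, so the complex is neutral overall.
Ligand charges: 2×aqua (neutral), 2×azido (-1 each); total -2. So Zn + (-2) = 0, giving Zn = +2.
Ligands are named alphabetically: aqua before azido.

diaquadiazidozinc(II)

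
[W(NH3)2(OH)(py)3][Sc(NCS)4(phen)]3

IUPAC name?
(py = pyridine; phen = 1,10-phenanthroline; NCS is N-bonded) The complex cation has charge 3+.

diamminehydroxotris(pyridine)tungsten(IV) tetraisothiocyanato(1,10-phenanthroline)scandate(III)

The complex cation is given as 3+; its ligand charges sum to -1, so W = +4.
With 3 anions per cation, each anion must be 3/3 = 1−.
Anion: ligand charges sum to -4; for the ion to be 1−, Sc = +3.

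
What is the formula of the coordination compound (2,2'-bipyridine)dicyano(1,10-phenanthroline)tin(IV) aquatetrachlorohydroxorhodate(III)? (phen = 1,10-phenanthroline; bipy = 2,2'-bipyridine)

Cation [Sn…]: ligand charges -2, Sn(IV) ⇒ ion charge 2+.
Anion [Rh…]: ligand charges -5, Rh(III) ⇒ ion charge 2−.
One 2+ cation balances one 2− anion.

[Sn(bipy)(CN)2(phen)][RhCl4(H2O)(OH)]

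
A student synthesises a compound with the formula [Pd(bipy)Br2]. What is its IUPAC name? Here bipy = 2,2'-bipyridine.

(2,2'-bipyridine)dibromopalladium(II)

There is no counter-ion, so the complex is neutral overall.
Ligand charges: 1×2,2'-bipyridine (neutral), 2×bromo (-1 each); total -2. So Pd + (-2) = 0, giving Pd = +2.
Ligands are named alphabetically: bipyridine before bromo.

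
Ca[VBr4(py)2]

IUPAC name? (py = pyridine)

calcium tetrabromobis(pyridine)vanadate(II)

The 1 calcium counter-ion carries a total charge of +2, so each complex ion is 2−.
Ligand charges: 2×pyridine (neutral), 4×bromo (-1 each); total -4. So V + (-4) = 2−, giving V = +2.
The complex ion is anionic, so vanadium takes the -ate form vanadate(II).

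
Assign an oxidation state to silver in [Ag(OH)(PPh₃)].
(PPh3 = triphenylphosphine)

+1

No counter-ion: the bracketed complex is neutral.
Ligand charges: 1×OH = -1; 1×PPh3 neutral; sum -1.
Ag + (-1) = 0 ⇒ Ag is +1.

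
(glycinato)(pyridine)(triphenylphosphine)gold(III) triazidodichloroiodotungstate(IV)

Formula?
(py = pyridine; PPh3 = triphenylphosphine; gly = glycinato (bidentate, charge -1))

[Au(gly)(PPh3)(py)][WCl2I(N3)3]

Cation [Au…]: ligand charges -1, Au(III) ⇒ ion charge 2+.
Anion [W…]: ligand charges -6, W(IV) ⇒ ion charge 2−.
One 2+ cation balances one 2− anion.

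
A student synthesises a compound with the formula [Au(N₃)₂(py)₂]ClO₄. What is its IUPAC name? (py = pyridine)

The 1 perchlorate counter-ion carries a total charge of -1, so each complex ion is 1+.
Ligand charges: 2×pyridine (neutral), 2×azido (-1 each); total -2. So Au + (-2) = 1+, giving Au = +3.
Ligands are named alphabetically: azido before pyridine.

diazidobis(pyridine)gold(III) perchlorate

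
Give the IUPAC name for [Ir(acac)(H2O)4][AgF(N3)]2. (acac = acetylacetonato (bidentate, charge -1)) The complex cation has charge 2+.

(acetylacetonato)tetraaquairidium(III) azidofluoroargentate(I)

The complex cation is given as 2+; its ligand charges sum to -1, so Ir = +3.
With 2 anions per cation, each anion must be 2/2 = 1−.
Anion: ligand charges sum to -2; for the ion to be 1−, Ag = +1.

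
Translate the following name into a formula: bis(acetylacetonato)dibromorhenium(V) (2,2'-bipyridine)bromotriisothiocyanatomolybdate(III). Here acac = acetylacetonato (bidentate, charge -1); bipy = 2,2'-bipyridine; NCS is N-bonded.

Cation [Re…]: ligand charges -4, Re(V) ⇒ ion charge 1+.
Anion [Mo…]: ligand charges -4, Mo(III) ⇒ ion charge 1−.
One 1+ cation balances one 1− anion.

[Re(acac)2Br2][Mo(bipy)Br(NCS)3]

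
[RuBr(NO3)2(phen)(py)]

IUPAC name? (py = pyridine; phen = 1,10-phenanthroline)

There is no counter-ion, so the complex is neutral overall.
Ligand charges: 2×nitrato (-1 each), 1×pyridine (neutral), 1×bromo (-1 each), 1×1,10-phenanthroline (neutral); total -3. So Ru + (-3) = 0, giving Ru = +3.
Ligands are named alphabetically: bromo before nitrato before phenanthroline before pyridine.

bromodinitrato(1,10-phenanthroline)(pyridine)ruthenium(III)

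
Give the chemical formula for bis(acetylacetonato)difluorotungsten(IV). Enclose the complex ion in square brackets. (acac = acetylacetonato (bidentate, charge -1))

[W(acac)2F2]

Ligands: 2 fluoro (F, -1), 2 acetylacetonato (acac, -1). Ligand charge sum = -4.
With W in oxidation state +4, the complex ion is [W...].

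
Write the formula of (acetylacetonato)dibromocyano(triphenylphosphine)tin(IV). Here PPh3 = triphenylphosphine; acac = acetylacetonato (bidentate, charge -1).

Ligands: 2 bromo (Br, -1), 1 triphenylphosphine (PPh3, neutral), 1 cyano (CN, -1), 1 acetylacetonato (acac, -1). Ligand charge sum = -4.
With Sn in oxidation state +4, the complex ion is [Sn...].

[Sn(acac)Br2(CN)(PPh3)]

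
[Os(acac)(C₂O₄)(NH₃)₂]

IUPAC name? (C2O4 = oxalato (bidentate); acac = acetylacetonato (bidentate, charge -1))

There is no counter-ion, so the complex is neutral overall.
Ligand charges: 2×ammine (neutral), 1×oxalato (-2 each), 1×acetylacetonato (-1 each); total -3. So Os + (-3) = 0, giving Os = +3.
Ligands are named alphabetically: acetylacetonato before ammine before oxalato.

(acetylacetonato)diammineoxalatoosmium(III)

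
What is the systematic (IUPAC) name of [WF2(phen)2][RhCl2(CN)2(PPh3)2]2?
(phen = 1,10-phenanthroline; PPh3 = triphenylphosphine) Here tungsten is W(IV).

difluorobis(1,10-phenanthroline)tungsten(IV) dichlorodicyanobis(triphenylphosphine)rhodate(III)

Both ions are complex: the cation is named first with the plain metal name, the anion second with the -ate form; each ion's ligands are alphabetised independently.
W is given as +4; the cation's ligand charges sum to -2, so the complex cation is 2+.
With 2 anions per cation, each anion must be 2/2 = 1−.
Anion: ligand charges sum to -4; for the ion to be 1−, Rh = +3.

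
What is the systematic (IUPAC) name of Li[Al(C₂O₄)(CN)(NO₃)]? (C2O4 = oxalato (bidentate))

The 1 lithium counter-ion carries a total charge of +1, so each complex ion is 1−.
Ligand charges: 1×oxalato (-2 each), 1×nitrato (-1 each), 1×cyano (-1 each); total -4. So Al + (-4) = 1−, giving Al = +3.
The complex ion is anionic, so aluminium takes the -ate form aluminate(III).

lithium cyanonitratooxalatoaluminate(III)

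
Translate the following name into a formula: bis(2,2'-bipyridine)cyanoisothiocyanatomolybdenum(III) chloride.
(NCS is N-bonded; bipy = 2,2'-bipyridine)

[Mo(bipy)2(CN)(NCS)]Cl

Ligands: 1 isothiocyanato (NCS, -1), 2 2,2'-bipyridine (bipy, neutral), 1 cyano (CN, -1). Ligand charge sum = -2.
Charge balance with chloride (-1) requires 1 complex ion per 1 chloride.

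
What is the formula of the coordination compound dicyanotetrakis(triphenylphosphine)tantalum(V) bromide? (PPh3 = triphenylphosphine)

[Ta(CN)2(PPh3)4]Br3

Ligands: 2 cyano (CN, -1), 4 triphenylphosphine (PPh3, neutral). Ligand charge sum = -2.
With Ta in oxidation state +5, the complex ion is [Ta...]^3+.
Charge balance with bromide (-1) requires 1 complex ion per 3 bromide.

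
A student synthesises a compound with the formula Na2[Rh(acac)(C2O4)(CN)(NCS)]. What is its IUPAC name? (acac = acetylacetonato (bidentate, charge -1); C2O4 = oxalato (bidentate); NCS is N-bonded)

sodium (acetylacetonato)cyanoisothiocyanatooxalatorhodate(III)

The 2 sodium counter-ions carry a total charge of +2, so each complex ion is 2−.
Ligand charges: 1×acetylacetonato (-1 each), 1×oxalato (-2 each), 1×isothiocyanato (-1 each), 1×cyano (-1 each); total -5. So Rh + (-5) = 2−, giving Rh = +3.
Ligands are named alphabetically: acetylacetonato before cyano before isothiocyanato before oxalato.
The complex ion is anionic, so rhodium takes the -ate form rhodate(III).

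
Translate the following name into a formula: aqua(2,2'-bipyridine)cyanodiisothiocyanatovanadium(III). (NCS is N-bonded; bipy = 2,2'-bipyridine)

[V(bipy)(CN)(H2O)(NCS)2]

Ligands: 1 cyano (CN, -1), 1 aqua (H2O, neutral), 2 isothiocyanato (NCS, -1), 1 2,2'-bipyridine (bipy, neutral). Ligand charge sum = -3.
With V in oxidation state +3, the complex ion is [V...].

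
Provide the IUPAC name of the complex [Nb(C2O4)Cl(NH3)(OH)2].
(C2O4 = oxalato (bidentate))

amminechlorodihydroxooxalatoniobium(V)

There is no counter-ion, so the complex is neutral overall.
Ligand charges: 1×ammine (neutral), 2×hydroxo (-1 each), 1×chloro (-1 each), 1×oxalato (-2 each); total -5. So Nb + (-5) = 0, giving Nb = +5.
Ligands are named alphabetically: ammine before chloro before hydroxo before oxalato.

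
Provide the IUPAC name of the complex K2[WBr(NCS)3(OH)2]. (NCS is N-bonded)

The 2 potassium counter-ions carry a total charge of +2, so each complex ion is 2−.
Ligand charges: 2×hydroxo (-1 each), 3×isothiocyanato (-1 each), 1×bromo (-1 each); total -6. So W + (-6) = 2−, giving W = +4.
Ligands are named alphabetically: bromo before hydroxo before isothiocyanato.
The complex ion is anionic, so tungsten takes the -ate form tungstate(IV).

potassium bromodihydroxotriisothiocyanatotungstate(IV)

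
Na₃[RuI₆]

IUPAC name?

The 3 sodium counter-ions carry a total charge of +3, so each complex ion is 3−.
Ligand charges: 6×iodo (-1 each); total -6. So Ru + (-6) = 3−, giving Ru = +3.
The complex ion is anionic, so ruthenium takes the -ate form ruthenate(III).

sodium hexaiodoruthenate(III)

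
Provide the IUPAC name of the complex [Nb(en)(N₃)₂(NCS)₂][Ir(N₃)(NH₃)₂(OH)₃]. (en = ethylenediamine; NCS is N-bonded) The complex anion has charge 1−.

Both ions are complex: the cation is named first with the plain metal name, the anion second with the -ate form; each ion's ligands are alphabetised independently.
The complex anion is given as 1−; its ligand charges sum to -4, so Ir = +3.
A 1:1 salt means the cation carries the equal and opposite charge, 1+.
Cation: ligand charges sum to -4; for the ion to be 1+, Nb = +5.

diazido(ethylenediamine)diisothiocyanatoniobium(V) diammineazidotrihydroxoiridate(III)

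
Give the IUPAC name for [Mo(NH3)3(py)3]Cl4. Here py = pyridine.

The 4 chloride counter-ions carry a total charge of -4, so each complex ion is 4+.
Ligand charges: 3×pyridine (neutral), 3×ammine (neutral); total 0. So Mo + (0) = 4+, giving Mo = +4.
Ligands are named alphabetically: ammine before pyridine.

triamminetris(pyridine)molybdenum(IV) chloride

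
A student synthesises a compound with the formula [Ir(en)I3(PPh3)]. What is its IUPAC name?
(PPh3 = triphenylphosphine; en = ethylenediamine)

(ethylenediamine)triiodo(triphenylphosphine)iridium(III)

There is no counter-ion, so the complex is neutral overall.
Ligand charges: 1×triphenylphosphine (neutral), 3×iodo (-1 each), 1×ethylenediamine (neutral); total -3. So Ir + (-3) = 0, giving Ir = +3.
Ligands are named alphabetically: ethylenediamine before iodo before triphenylphosphine.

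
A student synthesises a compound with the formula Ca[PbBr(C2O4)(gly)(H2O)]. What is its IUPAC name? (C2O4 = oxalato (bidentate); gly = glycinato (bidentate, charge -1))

The 1 calcium counter-ion carries a total charge of +2, so each complex ion is 2−.
Ligand charges: 1×bromo (-1 each), 1×oxalato (-2 each), 1×glycinato (-1 each), 1×aqua (neutral); total -4. So Pb + (-4) = 2−, giving Pb = +2.
Ligands are named alphabetically: aqua before bromo before glycinato before oxalato.
The complex ion is anionic, so lead takes the -ate form plumbate(II).

calcium aquabromo(glycinato)oxalatoplumbate(II)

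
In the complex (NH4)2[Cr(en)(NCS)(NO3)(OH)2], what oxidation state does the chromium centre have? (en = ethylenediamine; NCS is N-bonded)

+2

2 ammonium outside the brackets (+1 each) → the complex ion is 2−.
Ligand charges: 2×OH = -2; 1×en neutral; 1×NO3 = -1; 1×NCS = -1; sum -4.
Cr + (-4) = 2− ⇒ Cr is +2.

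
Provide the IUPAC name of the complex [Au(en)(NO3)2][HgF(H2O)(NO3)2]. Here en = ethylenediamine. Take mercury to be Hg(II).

(ethylenediamine)dinitratogold(III) aquafluorodinitratomercurate(II)

Both ions are complex: the cation is named first with the plain metal name, the anion second with the -ate form; each ion's ligands are alphabetised independently.
Hg is given as +2; the anion's ligand charges sum to -3, so the complex anion is 1−.
A 1:1 salt means the cation carries the equal and opposite charge, 1+.
Cation: ligand charges sum to -2; for the ion to be 1+, Au = +3.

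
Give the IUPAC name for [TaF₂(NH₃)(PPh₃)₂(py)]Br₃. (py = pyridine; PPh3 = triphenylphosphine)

The 3 bromide counter-ions carry a total charge of -3, so each complex ion is 3+.
Ligand charges: 1×pyridine (neutral), 2×fluoro (-1 each), 2×triphenylphosphine (neutral), 1×ammine (neutral); total -2. So Ta + (-2) = 3+, giving Ta = +5.
Ligands are named alphabetically: ammine before fluoro before pyridine before triphenylphosphine.

amminedifluoro(pyridine)bis(triphenylphosphine)tantalum(V) bromide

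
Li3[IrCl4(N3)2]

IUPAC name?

lithium diazidotetrachloroiridate(III)

The 3 lithium counter-ions carry a total charge of +3, so each complex ion is 3−.
Ligand charges: 4×chloro (-1 each), 2×azido (-1 each); total -6. So Ir + (-6) = 3−, giving Ir = +3.
Ligands are named alphabetically: azido before chloro.
The complex ion is anionic, so iridium takes the -ate form iridate(III).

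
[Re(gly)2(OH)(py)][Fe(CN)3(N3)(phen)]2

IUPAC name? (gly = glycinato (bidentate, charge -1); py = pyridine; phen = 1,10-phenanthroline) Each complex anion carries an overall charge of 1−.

bis(glycinato)hydroxo(pyridine)rhenium(V) azidotricyano(1,10-phenanthroline)ferrate(III)

The complex anion is given as 1−; its ligand charges sum to -4, so Fe = +3.
With 2 anions per cation, the cation must be 2×1 = 2+.
Cation: ligand charges sum to -3; for the ion to be 2+, Re = +5.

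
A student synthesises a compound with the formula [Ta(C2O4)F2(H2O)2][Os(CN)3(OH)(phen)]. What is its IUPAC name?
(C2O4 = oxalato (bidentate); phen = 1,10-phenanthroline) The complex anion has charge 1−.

Both ions are complex: the cation is named first with the plain metal name, the anion second with the -ate form; each ion's ligands are alphabetised independently.
The complex anion is given as 1−; its ligand charges sum to -4, so Os = +3.
A 1:1 salt means the cation carries the equal and opposite charge, 1+.
Cation: ligand charges sum to -4; for the ion to be 1+, Ta = +5.

diaquadifluorooxalatotantalum(V) tricyanohydroxo(1,10-phenanthroline)osmate(III)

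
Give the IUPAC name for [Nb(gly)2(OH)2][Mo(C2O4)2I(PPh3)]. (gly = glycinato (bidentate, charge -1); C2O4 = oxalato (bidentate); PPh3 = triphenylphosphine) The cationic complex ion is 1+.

Both ions are complex: the cation is named first with the plain metal name, the anion second with the -ate form; each ion's ligands are alphabetised independently.
The complex cation is given as 1+; its ligand charges sum to -4, so Nb = +5.
A 1:1 salt means the anion carries the equal and opposite charge, 1−.
Anion: ligand charges sum to -5; for the ion to be 1−, Mo = +4.

bis(glycinato)dihydroxoniobium(V) iododioxalato(triphenylphosphine)molybdate(IV)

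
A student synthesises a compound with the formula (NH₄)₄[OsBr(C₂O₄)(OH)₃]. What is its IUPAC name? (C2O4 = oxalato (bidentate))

The 4 ammonium counter-ions carry a total charge of +4, so each complex ion is 4−.
Ligand charges: 1×bromo (-1 each), 1×oxalato (-2 each), 3×hydroxo (-1 each); total -6. So Os + (-6) = 4−, giving Os = +2.
The complex ion is anionic, so osmium takes the -ate form osmate(II).

ammonium bromotrihydroxooxalatoosmate(II)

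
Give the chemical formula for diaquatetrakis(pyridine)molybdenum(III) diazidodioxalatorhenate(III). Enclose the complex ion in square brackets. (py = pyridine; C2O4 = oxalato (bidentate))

[Mo(H2O)2(py)4][Re(C2O4)2(N3)2]

Cation [Mo…]: ligand charges 0, Mo(III) ⇒ ion charge 3+.
Anion [Re…]: ligand charges -6, Re(III) ⇒ ion charge 3−.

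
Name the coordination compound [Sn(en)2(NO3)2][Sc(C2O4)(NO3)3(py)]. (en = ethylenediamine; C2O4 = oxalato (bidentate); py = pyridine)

bis(ethylenediamine)dinitratotin(IV) trinitratooxalato(pyridine)scandate(III)

Scandium is always +3 in its complexes; the anion's ligand charges sum to -5, so the complex anion is 2−.
A 1:1 salt means the cation carries the equal and opposite charge, 2+.
Cation: ligand charges sum to -2; for the ion to be 2+, Sn = +4.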